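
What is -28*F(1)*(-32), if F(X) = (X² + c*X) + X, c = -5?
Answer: -2688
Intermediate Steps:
F(X) = X² - 4*X (F(X) = (X² - 5*X) + X = X² - 4*X)
-28*F(1)*(-32) = -28*(-4 + 1)*(-32) = -28*(-3)*(-32) = 84*(-32) = -2688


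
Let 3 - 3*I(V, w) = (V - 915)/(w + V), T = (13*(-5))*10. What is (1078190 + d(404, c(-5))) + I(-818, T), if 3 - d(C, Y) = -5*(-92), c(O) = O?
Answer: 4746338803/4404 ≈ 1.0777e+6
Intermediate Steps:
T = -650 (T = -65*10 = -650)
d(C, Y) = -457 (d(C, Y) = 3 - (-5)*(-92) = 3 - 1*460 = 3 - 460 = -457)
I(V, w) = 1 - (-915 + V)/(3*(V + w)) (I(V, w) = 1 - (V - 915)/(3*(w + V)) = 1 - (-915 + V)/(3*(V + w)))
(1078190 + d(404, c(-5))) + I(-818, T) = (1078190 - 457) + (305 - 650 + (⅔)*(-818))/(-818 - 650) = 1077733 + (305 - 650 - 1636/3)/(-1468) = 1077733 - 1/1468*(-2671/3) = 1077733 + 2671/4404 = 4746338803/4404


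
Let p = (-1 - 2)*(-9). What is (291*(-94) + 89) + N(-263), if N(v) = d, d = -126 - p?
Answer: -27418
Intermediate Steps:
p = 27 (p = -3*(-9) = 27)
d = -153 (d = -126 - 1*27 = -126 - 27 = -153)
N(v) = -153
(291*(-94) + 89) + N(-263) = (291*(-94) + 89) - 153 = (-27354 + 89) - 153 = -27265 - 153 = -27418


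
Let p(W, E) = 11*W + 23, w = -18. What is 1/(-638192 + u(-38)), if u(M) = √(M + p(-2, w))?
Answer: -638192/407289028901 - I*√37/407289028901 ≈ -1.5669e-6 - 1.4935e-11*I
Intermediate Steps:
p(W, E) = 23 + 11*W
u(M) = √(1 + M) (u(M) = √(M + (23 + 11*(-2))) = √(M + (23 - 22)) = √(M + 1) = √(1 + M))
1/(-638192 + u(-38)) = 1/(-638192 + √(1 - 38)) = 1/(-638192 + √(-37)) = 1/(-638192 + I*√37)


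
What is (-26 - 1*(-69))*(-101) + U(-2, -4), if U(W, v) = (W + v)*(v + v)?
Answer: -4295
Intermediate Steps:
U(W, v) = 2*v*(W + v) (U(W, v) = (W + v)*(2*v) = 2*v*(W + v))
(-26 - 1*(-69))*(-101) + U(-2, -4) = (-26 - 1*(-69))*(-101) + 2*(-4)*(-2 - 4) = (-26 + 69)*(-101) + 2*(-4)*(-6) = 43*(-101) + 48 = -4343 + 48 = -4295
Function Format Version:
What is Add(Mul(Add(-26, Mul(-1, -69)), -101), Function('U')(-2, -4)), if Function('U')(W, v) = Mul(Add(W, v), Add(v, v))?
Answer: -4295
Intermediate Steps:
Function('U')(W, v) = Mul(2, v, Add(W, v)) (Function('U')(W, v) = Mul(Add(W, v), Mul(2, v)) = Mul(2, v, Add(W, v)))
Add(Mul(Add(-26, Mul(-1, -69)), -101), Function('U')(-2, -4)) = Add(Mul(Add(-26, Mul(-1, -69)), -101), Mul(2, -4, Add(-2, -4))) = Add(Mul(Add(-26, 69), -101), Mul(2, -4, -6)) = Add(Mul(43, -101), 48) = Add(-4343, 48) = -4295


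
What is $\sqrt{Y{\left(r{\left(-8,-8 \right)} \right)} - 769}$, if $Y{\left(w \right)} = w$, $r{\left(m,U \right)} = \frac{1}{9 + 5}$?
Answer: $\frac{i \sqrt{150710}}{14} \approx 27.73 i$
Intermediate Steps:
$r{\left(m,U \right)} = \frac{1}{14}$
$\sqrt{Y{\left(r{\left(-8,-8 \right)} \right)} - 769} = \sqrt{\frac{1}{14} - 769} = \sqrt{- \frac{10765}{14}} = \frac{i \sqrt{150710}}{14}$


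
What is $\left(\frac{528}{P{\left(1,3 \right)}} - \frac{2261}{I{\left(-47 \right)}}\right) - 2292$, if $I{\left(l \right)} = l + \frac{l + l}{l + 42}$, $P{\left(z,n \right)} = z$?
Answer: $- \frac{237419}{141} \approx -1683.8$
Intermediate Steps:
$I{\left(l \right)} = l + \frac{2 l}{42 + l}$
$\left(\frac{528}{P{\left(1,3 \right)}} - \frac{2261}{I{\left(-47 \right)}}\right) - 2292 = \left(\frac{528}{1} - \frac{2261}{\left(-47\right) \frac{1}{42 - 47} \left(44 - 47\right)}\right) - 2292 = \left(528 \cdot 1 - \frac{2261}{\left(-47\right) \frac{1}{-5} \left(-3\right)}\right) - 2292 = \left(528 - \frac{2261}{\left(-47\right) \left(- \frac{1}{5}\right) \left(-3\right)}\right) - 2292 = \left(528 - \frac{2261}{- \frac{141}{5}}\right) - 2292 = \left(528 - - \frac{11305}{141}\right) - 2292 = \left(528 + \frac{11305}{141}\right) - 2292 = \frac{85753}{141} - 2292 = - \frac{237419}{141}$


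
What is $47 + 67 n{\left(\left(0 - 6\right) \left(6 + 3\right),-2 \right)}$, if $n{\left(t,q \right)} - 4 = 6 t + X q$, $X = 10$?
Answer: $-22733$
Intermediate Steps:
$n{\left(t,q \right)} = 4 + 6 t + 10 q$ ($n{\left(t,q \right)} = 4 + \left(6 t + 10 q\right) = 4 + 6 t + 10 q$)
$47 + 67 n{\left(\left(0 - 6\right) \left(6 + 3\right),-2 \right)} = 47 + 67 \left(4 + 6 \left(0 - 6\right) \left(6 + 3\right) + 10 \left(-2\right)\right) = 47 + 67 \left(4 + 6 \left(\left(-6\right) 9\right) - 20\right) = 47 + 67 \left(4 + 6 \left(-54\right) - 20\right) = 47 + 67 \left(4 - 324 - 20\right) = 47 + 67 \left(-340\right) = 47 - 22780 = -22733$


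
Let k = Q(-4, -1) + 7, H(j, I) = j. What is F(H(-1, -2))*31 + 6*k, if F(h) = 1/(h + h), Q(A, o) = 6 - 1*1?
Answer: 113/2 ≈ 56.500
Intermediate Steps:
Q(A, o) = 5 (Q(A, o) = 6 - 1 = 5)
F(h) = 1/(2*h)
k = 12 (k = 5 + 7 = 12)
F(H(-1, -2))*31 + 6*k = ((1/2)/(-1))*31 + 6*12 = ((1/2)*(-1))*31 + 72 = -1/2*31 + 72 = -31/2 + 72 = 113/2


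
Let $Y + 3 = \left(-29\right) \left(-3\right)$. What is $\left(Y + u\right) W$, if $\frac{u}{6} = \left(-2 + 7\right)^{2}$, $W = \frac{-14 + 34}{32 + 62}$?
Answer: $\frac{2340}{47} \approx 49.787$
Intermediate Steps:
$W = \frac{10}{47}$ ($W = \frac{20}{94} = 20 \cdot \frac{1}{94} = \frac{10}{47} \approx 0.21277$)
$u = 150$ ($u = 6 \left(-2 + 7\right)^{2} = 6 \cdot 5^{2} = 6 \cdot 25 = 150$)
$Y = 84$ ($Y = -3 - -87 = -3 + 87 = 84$)
$\left(Y + u\right) W = \left(84 + 150\right) \frac{10}{47} = 234 \cdot \frac{10}{47} = \frac{2340}{47}$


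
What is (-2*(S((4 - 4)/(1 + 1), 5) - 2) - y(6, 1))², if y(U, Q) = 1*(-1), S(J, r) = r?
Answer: 25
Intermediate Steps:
y(U, Q) = -1
(-2*(S((4 - 4)/(1 + 1), 5) - 2) - y(6, 1))² = (-2*(5 - 2) - 1*(-1))² = (-2*3 + 1)² = (-6 + 1)² = (-5)² = 25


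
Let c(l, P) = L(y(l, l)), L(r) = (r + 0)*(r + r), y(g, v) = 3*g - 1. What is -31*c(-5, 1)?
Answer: -15872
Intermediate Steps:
y(g, v) = -1 + 3*g
L(r) = 2*r² (L(r) = r*(2*r) = 2*r²)
c(l, P) = 2*(-1 + 3*l)²
-31*c(-5, 1) = -62*(-1 + 3*(-5))² = -62*(-1 - 15)² = -62*(-16)² = -62*256 = -31*512 = -15872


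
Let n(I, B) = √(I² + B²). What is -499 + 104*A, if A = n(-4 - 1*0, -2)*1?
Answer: -499 + 208*√5 ≈ -33.898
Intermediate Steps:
n(I, B) = √(B² + I²)
A = 2*√5 (A = √((-2)² + (-4 - 1*0)²)*1 = √(4 + (-4 + 0)²)*1 = √(4 + (-4)²)*1 = √(4 + 16)*1 = √20*1 = (2*√5)*1 = 2*√5 ≈ 4.4721)
-499 + 104*A = -499 + 104*(2*√5) = -499 + 208*√5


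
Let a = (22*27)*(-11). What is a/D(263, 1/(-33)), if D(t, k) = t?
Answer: -6534/263 ≈ -24.844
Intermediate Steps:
a = -6534 (a = 594*(-11) = -6534)
a/D(263, 1/(-33)) = -6534/263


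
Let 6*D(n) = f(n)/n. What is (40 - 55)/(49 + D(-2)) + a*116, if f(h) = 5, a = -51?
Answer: -3449208/583 ≈ -5916.3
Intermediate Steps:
D(n) = 5/(6*n) (D(n) = (5/n)/6 = 5/(6*n))
(40 - 55)/(49 + D(-2)) + a*116 = (40 - 55)/(49 + (5/6)/(-2)) - 51*116 = -15/(49 + (5/6)*(-1/2)) - 5916 = -15/(49 - 5/12) - 5916 = -15/583/12 - 5916 = -15*12/583 - 5916 = -180/583 - 5916 = -3449208/583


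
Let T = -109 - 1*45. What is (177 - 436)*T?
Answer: 39886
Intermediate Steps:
T = -154 (T = -109 - 45 = -154)
(177 - 436)*T = (177 - 436)*(-154) = -259*(-154) = 39886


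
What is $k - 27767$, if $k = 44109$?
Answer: $16342$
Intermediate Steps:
$k - 27767 = 44109 - 27767 = 16342$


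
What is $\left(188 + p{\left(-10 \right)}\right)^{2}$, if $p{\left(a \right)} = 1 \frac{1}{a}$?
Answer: $\frac{3530641}{100} \approx 35306.0$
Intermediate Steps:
$p{\left(a \right)} = \frac{1}{a}$
$\left(188 + p{\left(-10 \right)}\right)^{2} = \left(188 + \frac{1}{-10}\right)^{2} = \left(188 - \frac{1}{10}\right)^{2} = \left(\frac{1879}{10}\right)^{2} = \frac{3530641}{100}$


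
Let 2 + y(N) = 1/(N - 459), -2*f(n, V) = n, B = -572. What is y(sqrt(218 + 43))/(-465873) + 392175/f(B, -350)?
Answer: 2135806771423723/1557571835820 + sqrt(29)/32676332220 ≈ 1371.2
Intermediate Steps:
f(n, V) = -n/2
y(N) = -2 + 1/(-459 + N) (y(N) = -2 + 1/(N - 459) = -2 + 1/(-459 + N))
y(sqrt(218 + 43))/(-465873) + 392175/f(B, -350) = ((919 - 2*sqrt(218 + 43))/(-459 + sqrt(218 + 43)))/(-465873) + 392175/((-1/2*(-572))) = ((919 - 6*sqrt(29))/(-459 + sqrt(261)))*(-1/465873) + 392175/286 = ((919 - 6*sqrt(29))/(-459 + 3*sqrt(29)))*(-1/465873) + 392175*(1/286) = ((919 - 6*sqrt(29))/(-459 + 3*sqrt(29)))*(-1/465873) + 392175/286 = -(919 - 6*sqrt(29))/(465873*(-459 + 3*sqrt(29))) + 392175/286 = 392175/286 - (919 - 6*sqrt(29))/(465873*(-459 + 3*sqrt(29)))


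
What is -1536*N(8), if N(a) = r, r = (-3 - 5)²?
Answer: -98304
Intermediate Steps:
r = 64 (r = (-8)² = 64)
N(a) = 64
-1536*N(8) = -1536*64 = -98304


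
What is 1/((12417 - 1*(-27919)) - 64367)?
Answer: -1/24031 ≈ -4.1613e-5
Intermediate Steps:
1/((12417 - 1*(-27919)) - 64367) = 1/((12417 + 27919) - 64367) = 1/(40336 - 64367) = 1/(-24031) = -1/24031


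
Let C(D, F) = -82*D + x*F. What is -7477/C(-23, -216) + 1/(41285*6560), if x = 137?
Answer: 1012496473453/3751802448800 ≈ 0.26987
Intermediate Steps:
C(D, F) = -82*D + 137*F
-7477/C(-23, -216) + 1/(41285*6560) = -7477/(-82*(-23) + 137*(-216)) + 1/(41285*6560) = -7477/(1886 - 29592) + (1/41285)*(1/6560) = -7477/(-27706) + 1/270829600 = -7477*(-1/27706) + 1/270829600 = 7477/27706 + 1/270829600 = 1012496473453/3751802448800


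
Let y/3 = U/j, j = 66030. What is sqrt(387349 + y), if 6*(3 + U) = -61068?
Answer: sqrt(187647164211090)/22010 ≈ 622.37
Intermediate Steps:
U = -10181 (U = -3 + (1/6)*(-61068) = -3 - 10178 = -10181)
y = -10181/22010 (y = 3*(-10181/66030) = -10181/22010 ≈ -0.46256)
sqrt(387349 + y) = sqrt(387349 - 10181/22010) = sqrt(8525541309/22010) = sqrt(187647164211090)/22010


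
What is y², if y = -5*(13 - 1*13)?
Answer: 0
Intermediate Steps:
y = 0 (y = -5*(13 - 13) = -5*0 = 0)
y² = 0² = 0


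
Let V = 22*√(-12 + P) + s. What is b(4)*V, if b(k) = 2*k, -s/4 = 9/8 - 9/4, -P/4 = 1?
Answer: 36 + 704*I ≈ 36.0 + 704.0*I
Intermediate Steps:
P = -4 (P = -4*1 = -4)
s = 9/2 (s = -4*(9/8 - 9/4) = -4*(-9/8) = 9/2 ≈ 4.5000)
V = 9/2 + 88*I (V = 22*√(-12 - 4) + 9/2 = 22*√(-16) + 9/2 = 22*(4*I) + 9/2 = 88*I + 9/2 = 9/2 + 88*I ≈ 4.5 + 88.0*I)
b(4)*V = (2*4)*(9/2 + 88*I) = 8*(9/2 + 88*I) = 36 + 704*I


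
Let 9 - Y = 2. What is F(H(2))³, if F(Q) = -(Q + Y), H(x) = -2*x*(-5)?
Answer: -19683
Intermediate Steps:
Y = 7 (Y = 9 - 1*2 = 9 - 2 = 7)
H(x) = 10*x
F(Q) = -7 - Q (F(Q) = -(Q + 7) = -(7 + Q) = -7 - Q)
F(H(2))³ = (-7 - 10*2)³ = (-7 - 1*20)³ = (-7 - 20)³ = (-27)³ = -19683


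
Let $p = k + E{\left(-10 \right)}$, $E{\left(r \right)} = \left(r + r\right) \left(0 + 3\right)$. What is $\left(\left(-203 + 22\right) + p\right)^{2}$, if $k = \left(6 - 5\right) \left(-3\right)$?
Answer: $59536$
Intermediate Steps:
$E{\left(r \right)} = 6 r$ ($E{\left(r \right)} = 2 r 3 = 6 r$)
$k = -3$ ($k = 1 \left(-3\right) = -3$)
$p = -63$ ($p = -3 + 6 \left(-10\right) = -3 - 60 = -63$)
$\left(\left(-203 + 22\right) + p\right)^{2} = \left(\left(-203 + 22\right) - 63\right)^{2} = \left(-181 - 63\right)^{2} = \left(-244\right)^{2} = 59536$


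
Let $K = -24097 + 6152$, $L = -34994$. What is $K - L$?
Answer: $17049$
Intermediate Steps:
$K = -17945$
$K - L = -17945 - -34994 = -17945 + 34994 = 17049$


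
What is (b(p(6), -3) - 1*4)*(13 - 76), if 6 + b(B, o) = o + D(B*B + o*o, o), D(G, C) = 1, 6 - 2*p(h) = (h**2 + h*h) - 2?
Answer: 756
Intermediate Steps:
p(h) = 4 - h**2 (p(h) = 3 - ((h**2 + h*h) - 2)/2 = 3 - ((h**2 + h**2) - 2)/2 = 3 - (2*h**2 - 2)/2 = 3 - (-2 + 2*h**2)/2 = 3 + (1 - h**2) = 4 - h**2)
b(B, o) = -5 + o (b(B, o) = -6 + (o + 1) = -6 + (1 + o) = -5 + o)
(b(p(6), -3) - 1*4)*(13 - 76) = ((-5 - 3) - 1*4)*(13 - 76) = (-8 - 4)*(-63) = -12*(-63) = 756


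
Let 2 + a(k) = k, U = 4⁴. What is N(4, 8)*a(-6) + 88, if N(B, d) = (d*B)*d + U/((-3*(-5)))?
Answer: -31448/15 ≈ -2096.5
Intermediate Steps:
U = 256
a(k) = -2 + k
N(B, d) = 256/15 + B*d² (N(B, d) = (d*B)*d + 256/((-3*(-5))) = (B*d)*d + 256/15 = B*d² + 256*(1/15) = B*d² + 256/15 = 256/15 + B*d²)
N(4, 8)*a(-6) + 88 = (256/15 + 4*8²)*(-2 - 6) + 88 = (256/15 + 4*64)*(-8) + 88 = (256/15 + 256)*(-8) + 88 = (4096/15)*(-8) + 88 = -32768/15 + 88 = -31448/15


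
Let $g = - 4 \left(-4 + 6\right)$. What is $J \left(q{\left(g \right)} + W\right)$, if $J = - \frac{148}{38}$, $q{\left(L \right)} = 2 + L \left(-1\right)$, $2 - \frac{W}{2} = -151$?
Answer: $- \frac{23384}{19} \approx -1230.7$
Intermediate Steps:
$W = 306$ ($W = 4 - -302 = 4 + 302 = 306$)
$g = -8$ ($g = \left(-4\right) 2 = -8$)
$q{\left(L \right)} = 2 - L$
$J = - \frac{74}{19}$ ($J = \left(-148\right) \frac{1}{38} = - \frac{74}{19} \approx -3.8947$)
$J \left(q{\left(g \right)} + W\right) = - \frac{74 \left(\left(2 - -8\right) + 306\right)}{19} = - \frac{74 \left(\left(2 + 8\right) + 306\right)}{19} = - \frac{74 \left(10 + 306\right)}{19} = \left(- \frac{74}{19}\right) 316 = - \frac{23384}{19}$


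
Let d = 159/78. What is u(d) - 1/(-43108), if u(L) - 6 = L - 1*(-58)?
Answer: 2846787/43108 ≈ 66.038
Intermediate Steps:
d = 53/26 (d = 159*(1/78) = 53/26 ≈ 2.0385)
u(L) = 64 + L (u(L) = 6 + (L - 1*(-58)) = 6 + (L + 58) = 6 + (58 + L) = 64 + L)
u(d) - 1/(-43108) = (64 + 53/26) - 1/(-43108) = 1717/26 - 1*(-1/43108) = 1717/26 + 1/43108 = 2846787/43108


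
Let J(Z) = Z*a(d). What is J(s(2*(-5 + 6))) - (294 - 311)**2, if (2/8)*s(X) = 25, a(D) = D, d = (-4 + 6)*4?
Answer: 511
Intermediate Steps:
d = 8 (d = 2*4 = 8)
s(X) = 100 (s(X) = 4*25 = 100)
J(Z) = 8*Z (J(Z) = Z*8 = 8*Z)
J(s(2*(-5 + 6))) - (294 - 311)**2 = 8*100 - (294 - 311)**2 = 800 - 1*(-17)**2 = 800 - 1*289 = 800 - 289 = 511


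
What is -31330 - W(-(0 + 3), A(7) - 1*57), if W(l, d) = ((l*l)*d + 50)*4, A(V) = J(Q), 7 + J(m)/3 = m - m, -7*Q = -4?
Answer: -28722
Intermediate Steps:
Q = 4/7 (Q = -⅐*(-4) = 4/7 ≈ 0.57143)
J(m) = -21 (J(m) = -21 + 3*(m - m) = -21 + 3*0 = -21 + 0 = -21)
A(V) = -21
W(l, d) = 200 + 4*d*l² (W(l, d) = (l²*d + 50)*4 = (d*l² + 50)*4 = (50 + d*l²)*4 = 200 + 4*d*l²)
-31330 - W(-(0 + 3), A(7) - 1*57) = -31330 - (200 + 4*(-21 - 1*57)*(-(0 + 3))²) = -31330 - (200 + 4*(-21 - 57)*(-1*3)²) = -31330 - (200 + 4*(-78)*(-3)²) = -31330 - (200 + 4*(-78)*9) = -31330 - (200 - 2808) = -31330 - 1*(-2608) = -31330 + 2608 = -28722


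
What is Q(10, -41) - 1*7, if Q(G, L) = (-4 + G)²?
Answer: 29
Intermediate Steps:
Q(10, -41) - 1*7 = (-4 + 10)² - 1*7 = 6² - 7 = 36 - 7 = 29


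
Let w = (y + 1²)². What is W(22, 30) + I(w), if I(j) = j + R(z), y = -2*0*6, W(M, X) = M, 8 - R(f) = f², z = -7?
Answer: -18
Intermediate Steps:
R(f) = 8 - f²
y = 0 (y = 0*6 = 0)
w = 1 (w = (0 + 1²)² = (0 + 1)² = 1² = 1)
I(j) = -41 + j (I(j) = j + (8 - 1*(-7)²) = j + (8 - 1*49) = j + (8 - 49) = j - 41 = -41 + j)
W(22, 30) + I(w) = 22 + (-41 + 1) = 22 - 40 = -18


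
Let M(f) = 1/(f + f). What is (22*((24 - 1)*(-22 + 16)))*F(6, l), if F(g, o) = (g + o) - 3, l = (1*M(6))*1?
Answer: -9361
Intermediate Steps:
M(f) = 1/(2*f)
l = 1/12 (l = (1*((½)/6))*1 = (1*((½)*(⅙)))*1 = (1*(1/12))*1 = (1/12)*1 = 1/12 ≈ 0.083333)
F(g, o) = -3 + g + o
(22*((24 - 1)*(-22 + 16)))*F(6, l) = (22*((24 - 1)*(-22 + 16)))*(-3 + 6 + 1/12) = (22*(23*(-6)))*(37/12) = (22*(-138))*(37/12) = -3036*37/12 = -9361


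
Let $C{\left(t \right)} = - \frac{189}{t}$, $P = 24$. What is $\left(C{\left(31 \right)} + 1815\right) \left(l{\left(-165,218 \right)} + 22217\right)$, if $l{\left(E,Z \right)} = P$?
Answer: $\frac{1247186316}{31} \approx 4.0232 \cdot 10^{7}$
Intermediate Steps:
$l{\left(E,Z \right)} = 24$
$\left(C{\left(31 \right)} + 1815\right) \left(l{\left(-165,218 \right)} + 22217\right) = \left(- \frac{189}{31} + 1815\right) \left(24 + 22217\right) = \left(\left(-189\right) \frac{1}{31} + 1815\right) 22241 = \left(- \frac{189}{31} + 1815\right) 22241 = \frac{56076}{31} \cdot 22241 = \frac{1247186316}{31}$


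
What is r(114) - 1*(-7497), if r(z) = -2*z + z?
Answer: 7383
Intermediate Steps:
r(z) = -z
r(114) - 1*(-7497) = -1*114 - 1*(-7497) = -114 + 7497 = 7383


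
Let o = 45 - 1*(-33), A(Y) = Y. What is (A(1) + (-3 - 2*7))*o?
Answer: -1248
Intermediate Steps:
o = 78 (o = 45 + 33 = 78)
(A(1) + (-3 - 2*7))*o = (1 + (-3 - 2*7))*78 = (1 + (-3 - 14))*78 = (1 - 17)*78 = -16*78 = -1248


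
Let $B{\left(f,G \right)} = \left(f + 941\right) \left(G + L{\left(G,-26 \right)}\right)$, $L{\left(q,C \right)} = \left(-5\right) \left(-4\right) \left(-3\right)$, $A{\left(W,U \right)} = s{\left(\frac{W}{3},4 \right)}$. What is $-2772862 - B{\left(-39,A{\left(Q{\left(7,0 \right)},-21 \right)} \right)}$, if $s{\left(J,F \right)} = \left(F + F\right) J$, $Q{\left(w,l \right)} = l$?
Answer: $-2718742$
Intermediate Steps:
$s{\left(J,F \right)} = 2 F J$
$A{\left(W,U \right)} = \frac{8 W}{3}$ ($A{\left(W,U \right)} = 2 \cdot 4 \frac{W}{3} = \frac{8 W}{3}$)
$L{\left(q,C \right)} = -60$ ($L{\left(q,C \right)} = 20 \left(-3\right) = -60$)
$B{\left(f,G \right)} = \left(-60 + G\right) \left(941 + f\right)$ ($B{\left(f,G \right)} = \left(f + 941\right) \left(G - 60\right) = \left(941 + f\right) \left(-60 + G\right) = \left(-60 + G\right) \left(941 + f\right)$)
$-2772862 - B{\left(-39,A{\left(Q{\left(7,0 \right)},-21 \right)} \right)} = -2772862 - \left(-56460 - -2340 + 941 \cdot \frac{8}{3} \cdot 0 + \frac{8}{3} \cdot 0 \left(-39\right)\right) = -2772862 - \left(-56460 + 2340 + 941 \cdot 0 + 0 \left(-39\right)\right) = -2772862 - \left(-56460 + 2340 + 0 + 0\right) = -2772862 - -54120 = -2772862 + 54120 = -2718742$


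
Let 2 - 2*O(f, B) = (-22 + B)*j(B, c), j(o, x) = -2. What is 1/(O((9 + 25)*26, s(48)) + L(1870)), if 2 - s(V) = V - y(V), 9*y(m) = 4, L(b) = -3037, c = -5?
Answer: -9/27932 ≈ -0.00032221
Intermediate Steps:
y(m) = 4/9 (y(m) = (1/9)*4 = 4/9)
s(V) = 22/9 - V (s(V) = 2 - (V - 1*4/9) = 2 - (V - 4/9) = 2 - (-4/9 + V) = 2 + (4/9 - V) = 22/9 - V)
O(f, B) = -21 + B (O(f, B) = 1 - (-22 + B)*(-2)/2 = 1 - (44 - 2*B)/2 = 1 + (-22 + B) = -21 + B)
1/(O((9 + 25)*26, s(48)) + L(1870)) = 1/((-21 + (22/9 - 1*48)) - 3037) = 1/((-21 + (22/9 - 48)) - 3037) = 1/((-21 - 410/9) - 3037) = 1/(-599/9 - 3037) = 1/(-27932/9) = -9/27932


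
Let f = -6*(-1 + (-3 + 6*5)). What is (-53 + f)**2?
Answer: 43681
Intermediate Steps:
f = -156 (f = -6*(-1 + (-3 + 30)) = -6*(-1 + 27) = -6*26 = -156)
(-53 + f)**2 = (-53 - 156)**2 = (-209)**2 = 43681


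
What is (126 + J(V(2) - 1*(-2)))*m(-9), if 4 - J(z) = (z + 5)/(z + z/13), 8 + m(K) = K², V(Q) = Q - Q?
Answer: 37011/4 ≈ 9252.8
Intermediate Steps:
V(Q) = 0
m(K) = -8 + K²
J(z) = 4 - 13*(5 + z)/(14*z) (J(z) = 4 - (z + 5)/(z + z/13) = 4 - (5 + z)/(z + z*(1/13)) = 4 - (5 + z)/(z + z/13) = 4 - (5 + z)/(14*z/13) = 4 - (5 + z)*13/(14*z) = 4 - 13*(5 + z)/(14*z))
(126 + J(V(2) - 1*(-2)))*m(-9) = (126 + (-65 + 43*(0 - 1*(-2)))/(14*(0 - 1*(-2))))*(-8 + (-9)²) = (126 + (-65 + 43*(0 + 2))/(14*(0 + 2)))*(-8 + 81) = (126 + (1/14)*(-65 + 43*2)/2)*73 = (126 + (1/14)*(½)*(-65 + 86))*73 = (126 + (1/14)*(½)*21)*73 = (126 + ¾)*73 = (507/4)*73 = 37011/4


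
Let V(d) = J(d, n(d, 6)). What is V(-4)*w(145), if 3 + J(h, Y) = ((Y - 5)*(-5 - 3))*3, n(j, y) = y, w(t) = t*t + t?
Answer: -571590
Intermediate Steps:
w(t) = t + t**2 (w(t) = t**2 + t = t + t**2)
J(h, Y) = 117 - 24*Y (J(h, Y) = -3 + ((Y - 5)*(-5 - 3))*3 = -3 + ((-5 + Y)*(-8))*3 = -3 + (40 - 8*Y)*3 = -3 + (120 - 24*Y) = 117 - 24*Y)
V(d) = -27 (V(d) = 117 - 24*6 = 117 - 144 = -27)
V(-4)*w(145) = -3915*(1 + 145) = -3915*146 = -27*21170 = -571590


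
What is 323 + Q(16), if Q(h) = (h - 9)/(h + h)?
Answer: 10343/32 ≈ 323.22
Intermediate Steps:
Q(h) = (-9 + h)/(2*h) (Q(h) = (-9 + h)/((2*h)) = (-9 + h)*(1/(2*h)) = (-9 + h)/(2*h))
323 + Q(16) = 323 + (½)*(-9 + 16)/16 = 323 + (½)*(1/16)*7 = 323 + 7/32 = 10343/32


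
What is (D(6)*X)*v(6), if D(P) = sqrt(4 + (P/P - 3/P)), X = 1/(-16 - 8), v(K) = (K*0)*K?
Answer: 0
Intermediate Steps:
v(K) = 0 (v(K) = 0*K = 0)
X = -1/24 (X = 1/(-24) = -1/24 ≈ -0.041667)
D(P) = sqrt(5 - 3/P) (D(P) = sqrt(4 + (1 - 3/P)) = sqrt(5 - 3/P))
(D(6)*X)*v(6) = (sqrt(5 - 3/6)*(-1/24))*0 = (sqrt(5 - 3*1/6)*(-1/24))*0 = (sqrt(5 - 1/2)*(-1/24))*0 = (sqrt(9/2)*(-1/24))*0 = ((3*sqrt(2)/2)*(-1/24))*0 = -sqrt(2)/16*0 = 0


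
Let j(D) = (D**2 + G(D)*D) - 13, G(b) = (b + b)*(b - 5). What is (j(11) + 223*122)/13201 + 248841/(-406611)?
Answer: 934624665/596407979 ≈ 1.5671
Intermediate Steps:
G(b) = 2*b*(-5 + b) (G(b) = (2*b)*(-5 + b) = 2*b*(-5 + b))
j(D) = -13 + D**2 + 2*D**2*(-5 + D) (j(D) = (D**2 + (2*D*(-5 + D))*D) - 13 = (D**2 + 2*D**2*(-5 + D)) - 13 = -13 + D**2 + 2*D**2*(-5 + D))
(j(11) + 223*122)/13201 + 248841/(-406611) = ((-13 - 9*11**2 + 2*11**3) + 223*122)/13201 + 248841/(-406611) = ((-13 - 9*121 + 2*1331) + 27206)*(1/13201) + 248841*(-1/406611) = ((-13 - 1089 + 2662) + 27206)*(1/13201) - 27649/45179 = (1560 + 27206)*(1/13201) - 27649/45179 = 28766*(1/13201) - 27649/45179 = 28766/13201 - 27649/45179 = 934624665/596407979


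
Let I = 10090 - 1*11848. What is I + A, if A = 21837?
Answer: 20079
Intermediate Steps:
I = -1758 (I = 10090 - 11848 = -1758)
I + A = -1758 + 21837 = 20079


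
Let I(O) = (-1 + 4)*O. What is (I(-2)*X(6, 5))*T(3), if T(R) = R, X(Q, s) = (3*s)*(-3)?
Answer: 810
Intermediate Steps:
X(Q, s) = -9*s
I(O) = 3*O
(I(-2)*X(6, 5))*T(3) = ((3*(-2))*(-9*5))*3 = -6*(-45)*3 = 270*3 = 810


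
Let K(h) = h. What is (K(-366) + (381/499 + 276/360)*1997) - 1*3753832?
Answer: -56154598781/14970 ≈ -3.7511e+6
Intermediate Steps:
(K(-366) + (381/499 + 276/360)*1997) - 1*3753832 = (-366 + (381/499 + 276/360)*1997) - 1*3753832 = (-366 + (381*(1/499) + 276*(1/360))*1997) - 3753832 = (-366 + (381/499 + 23/30)*1997) - 3753832 = (-366 + (22907/14970)*1997) - 3753832 = (-366 + 45745279/14970) - 3753832 = 40266259/14970 - 3753832 = -56154598781/14970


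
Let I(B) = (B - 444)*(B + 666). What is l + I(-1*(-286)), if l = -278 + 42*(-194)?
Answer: -158842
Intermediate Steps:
I(B) = (-444 + B)*(666 + B)
l = -8426 (l = -278 - 8148 = -8426)
l + I(-1*(-286)) = -8426 + (-295704 + (-1*(-286))² + 222*(-1*(-286))) = -8426 + (-295704 + 286² + 222*286) = -8426 + (-295704 + 81796 + 63492) = -8426 - 150416 = -158842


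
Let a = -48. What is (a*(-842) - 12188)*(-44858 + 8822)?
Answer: -1017224208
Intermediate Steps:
(a*(-842) - 12188)*(-44858 + 8822) = (-48*(-842) - 12188)*(-44858 + 8822) = (40416 - 12188)*(-36036) = 28228*(-36036) = -1017224208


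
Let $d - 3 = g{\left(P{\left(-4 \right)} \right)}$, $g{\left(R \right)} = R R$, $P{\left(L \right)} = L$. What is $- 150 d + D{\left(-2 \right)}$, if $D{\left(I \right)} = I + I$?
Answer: $-2854$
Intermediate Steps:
$g{\left(R \right)} = R^{2}$
$d = 19$ ($d = 3 + \left(-4\right)^{2} = 3 + 16 = 19$)
$D{\left(I \right)} = 2 I$
$- 150 d + D{\left(-2 \right)} = \left(-150\right) 19 + 2 \left(-2\right) = -2850 - 4 = -2854$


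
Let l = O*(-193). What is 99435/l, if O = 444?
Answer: -33145/28564 ≈ -1.1604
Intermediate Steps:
l = -85692 (l = 444*(-193) = -85692)
99435/l = 99435/(-85692) = 99435*(-1/85692) = -33145/28564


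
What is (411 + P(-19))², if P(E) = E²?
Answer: 595984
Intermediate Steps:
(411 + P(-19))² = (411 + (-19)²)² = (411 + 361)² = 772² = 595984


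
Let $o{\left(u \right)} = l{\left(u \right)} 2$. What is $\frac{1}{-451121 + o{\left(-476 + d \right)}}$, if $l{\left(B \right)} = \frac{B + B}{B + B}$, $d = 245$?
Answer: $- \frac{1}{451119} \approx -2.2167 \cdot 10^{-6}$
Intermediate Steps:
$l{\left(B \right)} = 1$ ($l{\left(B \right)} = \frac{2 B}{2 B} = 2 B \frac{1}{2 B} = 1$)
$o{\left(u \right)} = 2$ ($o{\left(u \right)} = 1 \cdot 2 = 2$)
$\frac{1}{-451121 + o{\left(-476 + d \right)}} = \frac{1}{-451121 + 2} = \frac{1}{-451119} = - \frac{1}{451119}$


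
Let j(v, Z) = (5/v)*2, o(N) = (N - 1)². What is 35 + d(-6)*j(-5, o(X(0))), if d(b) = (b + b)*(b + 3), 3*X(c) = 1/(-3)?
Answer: -37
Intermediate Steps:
X(c) = -⅑ (X(c) = (⅓)/(-3) = (⅓)*(-⅓) = -⅑)
o(N) = (-1 + N)²
d(b) = 2*b*(3 + b) (d(b) = (2*b)*(3 + b) = 2*b*(3 + b))
j(v, Z) = 10/v
35 + d(-6)*j(-5, o(X(0))) = 35 + (2*(-6)*(3 - 6))*(10/(-5)) = 35 + (2*(-6)*(-3))*(10*(-⅕)) = 35 + 36*(-2) = 35 - 72 = -37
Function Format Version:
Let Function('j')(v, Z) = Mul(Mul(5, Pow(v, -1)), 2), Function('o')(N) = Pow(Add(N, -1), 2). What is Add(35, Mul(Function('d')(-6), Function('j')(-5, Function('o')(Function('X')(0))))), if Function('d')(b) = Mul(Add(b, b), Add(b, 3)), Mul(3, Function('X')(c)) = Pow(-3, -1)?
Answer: -37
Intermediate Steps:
Function('X')(c) = Rational(-1, 9) (Function('X')(c) = Mul(Rational(1, 3), Pow(-3, -1)) = Mul(Rational(1, 3), Rational(-1, 3)) = Rational(-1, 9))
Function('o')(N) = Pow(Add(-1, N), 2)
Function('d')(b) = Mul(2, b, Add(3, b)) (Function('d')(b) = Mul(Mul(2, b), Add(3, b)) = Mul(2, b, Add(3, b)))
Function('j')(v, Z) = Mul(10, Pow(v, -1))
Add(35, Mul(Function('d')(-6), Function('j')(-5, Function('o')(Function('X')(0))))) = Add(35, Mul(Mul(2, -6, Add(3, -6)), Mul(10, Pow(-5, -1)))) = Add(35, Mul(Mul(2, -6, -3), Mul(10, Rational(-1, 5)))) = Add(35, Mul(36, -2)) = Add(35, -72) = -37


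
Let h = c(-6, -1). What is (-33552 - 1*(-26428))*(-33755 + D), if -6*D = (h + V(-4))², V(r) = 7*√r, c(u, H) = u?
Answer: 720841940/3 - 199472*I ≈ 2.4028e+8 - 1.9947e+5*I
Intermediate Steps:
h = -6
D = -(-6 + 14*I)²/6 (D = -(-6 + 7*√(-4))²/6 = -(-6 + 7*(2*I))²/6 = -(-6 + 14*I)²/6 ≈ 26.667 + 28.0*I)
(-33552 - 1*(-26428))*(-33755 + D) = (-33552 - 1*(-26428))*(-33755 + (80/3 + 28*I)) = (-33552 + 26428)*(-101185/3 + 28*I) = -7124*(-101185/3 + 28*I) = 720841940/3 - 199472*I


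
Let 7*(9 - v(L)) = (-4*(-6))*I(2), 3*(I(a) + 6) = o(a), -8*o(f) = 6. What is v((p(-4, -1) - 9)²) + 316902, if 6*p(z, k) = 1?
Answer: 2218527/7 ≈ 3.1693e+5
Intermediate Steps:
o(f) = -¾ (o(f) = -⅛*6 = -¾)
I(a) = -25/4 (I(a) = -6 + (⅓)*(-¾) = -6 - ¼ = -25/4)
p(z, k) = ⅙ (p(z, k) = (⅙)*1 = ⅙)
v(L) = 213/7 (v(L) = 9 - (-4*(-6))*(-25)/(7*4) = 9 - 24*(-25)/(7*4) = 9 - ⅐*(-150) = 9 + 150/7 = 213/7)
v((p(-4, -1) - 9)²) + 316902 = 213/7 + 316902 = 2218527/7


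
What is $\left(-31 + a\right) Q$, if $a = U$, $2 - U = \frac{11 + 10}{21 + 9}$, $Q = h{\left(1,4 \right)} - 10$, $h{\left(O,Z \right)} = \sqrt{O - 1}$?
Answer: $297$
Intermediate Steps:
$h{\left(O,Z \right)} = \sqrt{-1 + O}$
$Q = -10$ ($Q = \sqrt{-1 + 1} - 10 = \sqrt{0} - 10 = 0 - 10 = -10$)
$U = \frac{13}{10}$ ($U = 2 - \frac{11 + 10}{21 + 9} = 2 - \frac{21}{30} = 2 - 21 \cdot \frac{1}{30} = 2 - \frac{7}{10} = \frac{13}{10} \approx 1.3$)
$a = \frac{13}{10} \approx 1.3$
$\left(-31 + a\right) Q = \left(-31 + \frac{13}{10}\right) \left(-10\right) = \left(- \frac{297}{10}\right) \left(-10\right) = 297$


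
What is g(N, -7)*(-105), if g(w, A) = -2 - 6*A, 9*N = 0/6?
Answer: -4200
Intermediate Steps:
N = 0 (N = (0/6)/9 = (0*(1/6))/9 = (1/9)*0 = 0)
g(w, A) = -2 - 6*A
g(N, -7)*(-105) = (-2 - 6*(-7))*(-105) = (-2 + 42)*(-105) = 40*(-105) = -4200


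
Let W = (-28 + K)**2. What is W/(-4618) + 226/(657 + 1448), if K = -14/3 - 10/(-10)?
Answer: -9604613/87488010 ≈ -0.10978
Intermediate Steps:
K = -11/3 (K = -14*1/3 - 10*(-1/10) = -14/3 + 1 = -11/3 ≈ -3.6667)
W = 9025/9 (W = (-28 - 11/3)**2 = (-95/3)**2 = 9025/9 ≈ 1002.8)
W/(-4618) + 226/(657 + 1448) = (9025/9)/(-4618) + 226/(657 + 1448) = (9025/9)*(-1/4618) + 226/2105 = -9025/41562 + 226*(1/2105) = -9025/41562 + 226/2105 = -9604613/87488010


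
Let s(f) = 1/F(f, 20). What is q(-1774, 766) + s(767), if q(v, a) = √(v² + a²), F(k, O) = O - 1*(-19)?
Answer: 1/39 + 2*√933458 ≈ 1932.3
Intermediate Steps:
F(k, O) = 19 + O (F(k, O) = O + 19 = 19 + O)
s(f) = 1/39 (s(f) = 1/(19 + 20) = 1/39)
q(v, a) = √(a² + v²)
q(-1774, 766) + s(767) = √(766² + (-1774)²) + 1/39 = √(586756 + 3147076) + 1/39 = √3733832 + 1/39 = 2*√933458 + 1/39 = 1/39 + 2*√933458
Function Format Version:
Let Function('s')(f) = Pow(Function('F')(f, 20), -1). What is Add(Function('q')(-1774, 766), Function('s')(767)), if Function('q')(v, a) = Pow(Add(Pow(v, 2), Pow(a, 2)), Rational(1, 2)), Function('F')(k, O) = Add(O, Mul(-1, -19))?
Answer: Add(Rational(1, 39), Mul(2, Pow(933458, Rational(1, 2)))) ≈ 1932.3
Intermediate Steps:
Function('F')(k, O) = Add(19, O) (Function('F')(k, O) = Add(O, 19) = Add(19, O))
Function('s')(f) = Rational(1, 39) (Function('s')(f) = Pow(Add(19, 20), -1) = Pow(39, -1) = Rational(1, 39))
Function('q')(v, a) = Pow(Add(Pow(a, 2), Pow(v, 2)), Rational(1, 2))
Add(Function('q')(-1774, 766), Function('s')(767)) = Add(Pow(Add(Pow(766, 2), Pow(-1774, 2)), Rational(1, 2)), Rational(1, 39)) = Add(Pow(Add(586756, 3147076), Rational(1, 2)), Rational(1, 39)) = Add(Pow(3733832, Rational(1, 2)), Rational(1, 39)) = Add(Mul(2, Pow(933458, Rational(1, 2))), Rational(1, 39)) = Add(Rational(1, 39), Mul(2, Pow(933458, Rational(1, 2))))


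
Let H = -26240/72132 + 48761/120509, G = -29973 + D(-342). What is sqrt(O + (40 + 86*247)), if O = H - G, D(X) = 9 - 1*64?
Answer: sqrt(242313321679318587121971)/2173138797 ≈ 226.52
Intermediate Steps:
D(X) = -55 (D(X) = 9 - 64 = -55)
G = -30028 (G = -29973 - 55 = -30028)
H = 88768073/2173138797 (H = -26240*1/72132 + 48761*(1/120509) = -6560/18033 + 48761/120509 = 88768073/2173138797 ≈ 0.040848)
O = 65255100564389/2173138797 (O = 88768073/2173138797 - 1*(-30028) = 88768073/2173138797 + 30028 = 65255100564389/2173138797 ≈ 30028.)
sqrt(O + (40 + 86*247)) = sqrt(65255100564389/2173138797 + (40 + 86*247)) = sqrt(65255100564389/2173138797 + (40 + 21242)) = sqrt(65255100564389/2173138797 + 21282) = sqrt(111503840442143/2173138797) = sqrt(242313321679318587121971)/2173138797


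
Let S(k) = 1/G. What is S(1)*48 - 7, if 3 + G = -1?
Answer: -19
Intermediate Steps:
G = -4 (G = -3 - 1 = -4)
S(k) = -1/4 (S(k) = 1/(-4) = -1/4)
S(1)*48 - 7 = -1/4*48 - 7 = -12 - 7 = -19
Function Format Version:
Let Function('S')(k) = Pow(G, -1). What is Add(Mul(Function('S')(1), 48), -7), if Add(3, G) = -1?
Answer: -19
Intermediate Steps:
G = -4 (G = Add(-3, -1) = -4)
Function('S')(k) = Rational(-1, 4) (Function('S')(k) = Pow(-4, -1) = Rational(-1, 4))
Add(Mul(Function('S')(1), 48), -7) = Add(Mul(Rational(-1, 4), 48), -7) = Add(-12, -7) = -19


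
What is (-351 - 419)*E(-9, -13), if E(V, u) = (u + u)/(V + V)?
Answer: -10010/9 ≈ -1112.2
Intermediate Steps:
E(V, u) = u/V (E(V, u) = (2*u)/((2*V)) = (2*u)*(1/(2*V)) = u/V)
(-351 - 419)*E(-9, -13) = (-351 - 419)*(-13/(-9)) = -(-10010)*(-1)/9 = -770*13/9 = -10010/9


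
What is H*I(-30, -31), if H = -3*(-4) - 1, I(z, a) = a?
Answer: -341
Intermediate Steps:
H = 11 (H = 12 - 1 = 11)
H*I(-30, -31) = 11*(-31) = -341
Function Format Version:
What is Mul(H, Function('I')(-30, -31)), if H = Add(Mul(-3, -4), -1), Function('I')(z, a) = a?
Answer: -341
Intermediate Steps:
H = 11 (H = Add(12, -1) = 11)
Mul(H, Function('I')(-30, -31)) = Mul(11, -31) = -341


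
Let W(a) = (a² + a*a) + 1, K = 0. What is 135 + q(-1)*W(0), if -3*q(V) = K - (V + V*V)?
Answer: 135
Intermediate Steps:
q(V) = V/3 + V²/3 (q(V) = -(0 - (V + V*V))/3 = -(0 - (V + V²))/3 = -(0 + (-V - V²))/3 = -(-V - V²)/3 = V/3 + V²/3)
W(a) = 1 + 2*a² (W(a) = (a² + a²) + 1 = 2*a² + 1 = 1 + 2*a²)
135 + q(-1)*W(0) = 135 + ((⅓)*(-1)*(1 - 1))*(1 + 2*0²) = 135 + ((⅓)*(-1)*0)*(1 + 2*0) = 135 + 0*(1 + 0) = 135 + 0*1 = 135 + 0 = 135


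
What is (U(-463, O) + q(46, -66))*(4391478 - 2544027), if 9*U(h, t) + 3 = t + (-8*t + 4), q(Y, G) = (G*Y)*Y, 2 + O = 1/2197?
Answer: -1700507912759380/6591 ≈ -2.5800e+11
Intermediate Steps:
O = -4393/2197 (O = -2 + 1/2197 = -4393/2197 ≈ -1.9995)
q(Y, G) = G*Y²
U(h, t) = ⅑ - 7*t/9 (U(h, t) = -⅓ + (t + (-8*t + 4))/9 = -⅓ + (t + (4 - 8*t))/9 = -⅓ + (4 - 7*t)/9 = -⅓ + (4/9 - 7*t/9) = ⅑ - 7*t/9)
(U(-463, O) + q(46, -66))*(4391478 - 2544027) = ((⅑ - 7/9*(-4393/2197)) - 66*46²)*(4391478 - 2544027) = ((⅑ + 30751/19773) - 66*2116)*1847451 = (32948/19773 - 139656)*1847451 = -2761385140/19773*1847451 = -1700507912759380/6591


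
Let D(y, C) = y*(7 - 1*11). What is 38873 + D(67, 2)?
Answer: 38605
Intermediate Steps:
D(y, C) = -4*y (D(y, C) = y*(7 - 11) = y*(-4) = -4*y)
38873 + D(67, 2) = 38873 - 4*67 = 38873 - 268 = 38605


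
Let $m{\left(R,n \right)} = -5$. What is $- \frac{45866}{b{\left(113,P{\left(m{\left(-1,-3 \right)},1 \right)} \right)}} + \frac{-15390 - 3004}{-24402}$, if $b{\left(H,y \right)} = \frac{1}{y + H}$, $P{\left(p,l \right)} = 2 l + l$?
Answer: $- \frac{64914874459}{12201} \approx -5.3205 \cdot 10^{6}$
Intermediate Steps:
$P{\left(p,l \right)} = 3 l$
$b{\left(H,y \right)} = \frac{1}{H + y}$
$- \frac{45866}{b{\left(113,P{\left(m{\left(-1,-3 \right)},1 \right)} \right)}} + \frac{-15390 - 3004}{-24402} = - \frac{45866}{\frac{1}{113 + 3 \cdot 1}} + \frac{-15390 - 3004}{-24402} = - \frac{45866}{\frac{1}{113 + 3}} - - \frac{9197}{12201} = - \frac{45866}{\frac{1}{116}} + \frac{9197}{12201} = - 45866 \frac{1}{\frac{1}{116}} + \frac{9197}{12201} = \left(-45866\right) 116 + \frac{9197}{12201} = -5320456 + \frac{9197}{12201} = - \frac{64914874459}{12201}$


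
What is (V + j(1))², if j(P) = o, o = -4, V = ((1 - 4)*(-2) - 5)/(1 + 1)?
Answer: 49/4 ≈ 12.250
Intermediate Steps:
V = ½ (V = (-3*(-2) - 5)/2 = (6 - 5)*(½) = 1*(½) = ½ ≈ 0.50000)
j(P) = -4
(V + j(1))² = (½ - 4)² = (-7/2)² = 49/4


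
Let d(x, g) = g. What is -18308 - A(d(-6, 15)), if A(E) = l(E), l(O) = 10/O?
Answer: -54926/3 ≈ -18309.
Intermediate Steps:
A(E) = 10/E
-18308 - A(d(-6, 15)) = -18308 - 10/15 = -18308 - 1*⅔ = -18308 - ⅔ = -54926/3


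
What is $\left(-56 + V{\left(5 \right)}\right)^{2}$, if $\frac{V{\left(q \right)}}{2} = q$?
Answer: $2116$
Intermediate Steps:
$V{\left(q \right)} = 2 q$
$\left(-56 + V{\left(5 \right)}\right)^{2} = \left(-56 + 2 \cdot 5\right)^{2} = \left(-56 + 10\right)^{2} = \left(-46\right)^{2} = 2116$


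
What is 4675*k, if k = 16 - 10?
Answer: 28050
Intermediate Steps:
k = 6
4675*k = 4675*6 = 28050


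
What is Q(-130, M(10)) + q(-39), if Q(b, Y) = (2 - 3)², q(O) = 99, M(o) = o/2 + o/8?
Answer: 100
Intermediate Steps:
M(o) = 5*o/8 (M(o) = o*(½) + o*(⅛) = o/2 + o/8 = 5*o/8)
Q(b, Y) = 1 (Q(b, Y) = (-1)² = 1)
Q(-130, M(10)) + q(-39) = 1 + 99 = 100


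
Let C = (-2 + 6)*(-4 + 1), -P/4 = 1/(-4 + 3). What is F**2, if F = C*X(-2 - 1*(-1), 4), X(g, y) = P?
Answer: 2304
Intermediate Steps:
P = 4 (P = -4/(-4 + 3) = -4/(-1) = -4*(-1) = 4)
X(g, y) = 4
C = -12 (C = 4*(-3) = -12)
F = -48 (F = -12*4 = -48)
F**2 = (-48)**2 = 2304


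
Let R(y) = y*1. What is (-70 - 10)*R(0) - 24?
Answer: -24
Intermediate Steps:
R(y) = y
(-70 - 10)*R(0) - 24 = (-70 - 10)*0 - 24 = -80*0 - 24 = 0 - 24 = -24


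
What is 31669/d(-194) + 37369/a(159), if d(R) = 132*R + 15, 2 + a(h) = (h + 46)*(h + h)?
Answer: -1108053955/1668356484 ≈ -0.66416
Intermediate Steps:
a(h) = -2 + 2*h*(46 + h) (a(h) = -2 + (h + 46)*(h + h) = -2 + (46 + h)*(2*h) = -2 + 2*h*(46 + h))
d(R) = 15 + 132*R
31669/d(-194) + 37369/a(159) = 31669/(15 + 132*(-194)) + 37369/(-2 + 2*159**2 + 92*159) = 31669/(15 - 25608) + 37369/(-2 + 2*25281 + 14628) = 31669/(-25593) + 37369/(-2 + 50562 + 14628) = 31669*(-1/25593) + 37369/65188 = -31669/25593 + 37369*(1/65188) = -31669/25593 + 37369/65188 = -1108053955/1668356484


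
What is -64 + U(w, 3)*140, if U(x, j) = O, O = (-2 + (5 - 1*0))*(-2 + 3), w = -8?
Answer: 356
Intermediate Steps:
O = 3 (O = (-2 + (5 + 0))*1 = (-2 + 5)*1 = 3*1 = 3)
U(x, j) = 3
-64 + U(w, 3)*140 = -64 + 3*140 = -64 + 420 = 356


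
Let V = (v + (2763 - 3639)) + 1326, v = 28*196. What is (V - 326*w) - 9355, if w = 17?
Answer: -8959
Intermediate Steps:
v = 5488
V = 5938 (V = (5488 + (2763 - 3639)) + 1326 = (5488 - 876) + 1326 = 4612 + 1326 = 5938)
(V - 326*w) - 9355 = (5938 - 326*17) - 9355 = (5938 - 5542) - 9355 = 396 - 9355 = -8959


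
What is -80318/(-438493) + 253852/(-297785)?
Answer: -87394829406/130576638005 ≈ -0.66930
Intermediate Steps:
-80318/(-438493) + 253852/(-297785) = -80318*(-1/438493) + 253852*(-1/297785) = 80318/438493 - 253852/297785 = -87394829406/130576638005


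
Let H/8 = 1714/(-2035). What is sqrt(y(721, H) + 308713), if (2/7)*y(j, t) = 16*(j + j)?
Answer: sqrt(389465) ≈ 624.07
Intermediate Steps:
H = -13712/2035 (H = 8*(1714/(-2035)) = 8*(1714*(-1/2035)) = 8*(-1714/2035) = -13712/2035 ≈ -6.7381)
y(j, t) = 112*j (y(j, t) = 7*(16*(j + j))/2 = 7*(16*(2*j))/2 = 7*(32*j)/2 = 112*j)
sqrt(y(721, H) + 308713) = sqrt(112*721 + 308713) = sqrt(80752 + 308713) = sqrt(389465)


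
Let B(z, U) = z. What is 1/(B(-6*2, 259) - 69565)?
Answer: -1/69577 ≈ -1.4373e-5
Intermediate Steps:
1/(B(-6*2, 259) - 69565) = 1/(-6*2 - 69565) = 1/(-12 - 69565) = 1/(-69577) = -1/69577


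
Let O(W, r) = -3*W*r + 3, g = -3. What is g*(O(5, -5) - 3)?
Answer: -225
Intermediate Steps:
O(W, r) = 3 - 3*W*r (O(W, r) = -3*W*r + 3 = 3 - 3*W*r)
g*(O(5, -5) - 3) = -3*((3 - 3*5*(-5)) - 3) = -3*((3 + 75) - 3) = -3*(78 - 3) = -3*75 = -225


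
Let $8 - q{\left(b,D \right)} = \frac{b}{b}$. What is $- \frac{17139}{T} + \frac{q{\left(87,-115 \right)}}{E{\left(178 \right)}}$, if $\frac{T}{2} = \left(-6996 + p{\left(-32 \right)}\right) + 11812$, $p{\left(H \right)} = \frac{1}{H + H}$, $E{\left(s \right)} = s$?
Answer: $- \frac{31822061}{18287898} \approx -1.7401$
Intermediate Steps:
$q{\left(b,D \right)} = 7$ ($q{\left(b,D \right)} = 8 - \frac{b}{b} = 8 - 1 = 7$)
$p{\left(H \right)} = \frac{1}{2 H}$
$T = \frac{308223}{32}$ ($T = 2 \left(\left(-6996 + \frac{1}{2 \left(-32\right)}\right) + 11812\right) = 2 \left(\left(-6996 + \frac{1}{2} \left(- \frac{1}{32}\right)\right) + 11812\right) = 2 \left(\left(-6996 - \frac{1}{64}\right) + 11812\right) = 2 \left(- \frac{447745}{64} + 11812\right) = 2 \cdot \frac{308223}{64} = \frac{308223}{32} \approx 9632.0$)
$- \frac{17139}{T} + \frac{q{\left(87,-115 \right)}}{E{\left(178 \right)}} = - \frac{17139}{\frac{308223}{32}} + \frac{7}{178} = \left(-17139\right) \frac{32}{308223} + 7 \cdot \frac{1}{178} = - \frac{182816}{102741} + \frac{7}{178} = - \frac{31822061}{18287898}$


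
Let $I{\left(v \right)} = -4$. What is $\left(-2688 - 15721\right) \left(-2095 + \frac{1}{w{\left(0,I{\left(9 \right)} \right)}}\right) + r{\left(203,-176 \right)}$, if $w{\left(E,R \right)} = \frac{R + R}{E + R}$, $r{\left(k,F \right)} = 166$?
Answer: $\frac{77115633}{2} \approx 3.8558 \cdot 10^{7}$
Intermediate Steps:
$w{\left(E,R \right)} = \frac{2 R}{E + R}$
$\left(-2688 - 15721\right) \left(-2095 + \frac{1}{w{\left(0,I{\left(9 \right)} \right)}}\right) + r{\left(203,-176 \right)} = \left(-2688 - 15721\right) \left(-2095 + \frac{1}{2 \left(-4\right) \frac{1}{0 - 4}}\right) + 166 = - 18409 \left(-2095 + \frac{1}{2 \left(-4\right) \frac{1}{-4}}\right) + 166 = - 18409 \left(-2095 + \frac{1}{2 \left(-4\right) \left(- \frac{1}{4}\right)}\right) + 166 = - 18409 \left(-2095 + \frac{1}{2}\right) + 166 = \left(-18409\right) \left(- \frac{4189}{2}\right) + 166 = \frac{77115301}{2} + 166 = \frac{77115633}{2}$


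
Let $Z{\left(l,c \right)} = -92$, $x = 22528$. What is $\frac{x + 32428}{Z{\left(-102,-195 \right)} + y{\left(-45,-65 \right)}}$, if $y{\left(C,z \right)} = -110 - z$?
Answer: $- \frac{54956}{137} \approx -401.14$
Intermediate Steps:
$\frac{x + 32428}{Z{\left(-102,-195 \right)} + y{\left(-45,-65 \right)}} = \frac{22528 + 32428}{-92 - 45} = \frac{54956}{-92 + \left(-110 + 65\right)} = \frac{54956}{-92 - 45} = \frac{54956}{-137} = 54956 \left(- \frac{1}{137}\right) = - \frac{54956}{137}$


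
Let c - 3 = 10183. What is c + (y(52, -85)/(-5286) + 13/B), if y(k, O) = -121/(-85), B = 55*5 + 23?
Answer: 340963489913/33473595 ≈ 10186.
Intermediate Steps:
c = 10186 (c = 3 + 10183 = 10186)
B = 298 (B = 275 + 23 = 298)
y(k, O) = 121/85 (y(k, O) = -121*(-1/85) = 121/85)
c + (y(52, -85)/(-5286) + 13/B) = 10186 + ((121/85)/(-5286) + 13/298) = 10186 + ((121/85)*(-1/5286) + 13*(1/298)) = 10186 + (-121/449310 + 13/298) = 10186 + 1451243/33473595 = 340963489913/33473595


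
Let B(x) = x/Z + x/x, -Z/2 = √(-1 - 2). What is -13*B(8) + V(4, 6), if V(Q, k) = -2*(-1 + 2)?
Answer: -15 - 52*I*√3/3 ≈ -15.0 - 30.022*I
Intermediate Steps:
Z = -2*I*√3 (Z = -2*√(-1 - 2) = -2*I*√3 ≈ -3.4641*I)
V(Q, k) = -2 (V(Q, k) = -2*1 = -2)
B(x) = 1 + I*x*√3/6 (B(x) = x/((-2*I*√3)) + x/x = x*(I*√3/6) + 1 = I*x*√3/6 + 1 = 1 + I*x*√3/6)
-13*B(8) + V(4, 6) = -13*(1 + (⅙)*I*8*√3) - 2 = -13*(1 + 4*I*√3/3) - 2 = (-13 - 52*I*√3/3) - 2 = -15 - 52*I*√3/3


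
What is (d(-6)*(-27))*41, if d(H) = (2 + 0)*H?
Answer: 13284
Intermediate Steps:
d(H) = 2*H
(d(-6)*(-27))*41 = ((2*(-6))*(-27))*41 = -12*(-27)*41 = 324*41 = 13284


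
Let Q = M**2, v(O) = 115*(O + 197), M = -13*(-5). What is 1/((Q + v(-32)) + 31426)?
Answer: 1/54626 ≈ 1.8306e-5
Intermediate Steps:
M = 65
v(O) = 22655 + 115*O (v(O) = 115*(197 + O) = 22655 + 115*O)
Q = 4225 (Q = 65**2 = 4225)
1/((Q + v(-32)) + 31426) = 1/((4225 + (22655 + 115*(-32))) + 31426) = 1/((4225 + (22655 - 3680)) + 31426) = 1/((4225 + 18975) + 31426) = 1/(23200 + 31426) = 1/54626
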